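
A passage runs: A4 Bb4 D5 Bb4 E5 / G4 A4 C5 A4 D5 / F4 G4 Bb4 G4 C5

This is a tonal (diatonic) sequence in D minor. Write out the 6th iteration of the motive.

C4 D4 F4 D4 G4

With a 5-note motive the entries are A4, G4, F4, each down a 2nd from the previous.
Carrying on: E4 → D4 → C4.
So cell 6 is C4 D4 F4 D4 G4.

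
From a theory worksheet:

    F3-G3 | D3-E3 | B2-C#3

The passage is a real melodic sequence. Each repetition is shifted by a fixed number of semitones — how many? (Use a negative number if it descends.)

-3

The 2-note cells begin on F3, D3, B2 — each down a 3rd from the last.
Counting half-steps from F3 to D3: -3.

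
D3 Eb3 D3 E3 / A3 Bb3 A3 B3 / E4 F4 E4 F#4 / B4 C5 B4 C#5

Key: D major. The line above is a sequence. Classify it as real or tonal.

Each cell has the same semitone pattern (1, -1, 2) — intervals are preserved exactly.
And Eb3 lies outside D major, so the sequence is real rather than tonal.

real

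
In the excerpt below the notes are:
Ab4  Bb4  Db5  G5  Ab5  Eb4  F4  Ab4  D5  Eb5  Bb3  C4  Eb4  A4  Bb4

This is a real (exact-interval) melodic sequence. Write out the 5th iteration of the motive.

Taking 5-note groups, the heads are Ab4, Eb4, Bb3: the pattern moves down a 4th.
Extending down a 4th: F3 → C3.
So cell 5 is C3 D3 F3 B3 C4.

C3 D3 F3 B3 C4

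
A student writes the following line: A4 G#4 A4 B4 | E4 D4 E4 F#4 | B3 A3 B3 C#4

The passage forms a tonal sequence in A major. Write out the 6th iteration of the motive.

G#2 F#2 G#2 A2

The 4-note cells begin on A4, E4, B3 — each down a 4th from the last.
Continuing the starts: F#3 → C#3 → G#2.
From G#2 the diatonic shape gives G#2 F#2 G#2 A2.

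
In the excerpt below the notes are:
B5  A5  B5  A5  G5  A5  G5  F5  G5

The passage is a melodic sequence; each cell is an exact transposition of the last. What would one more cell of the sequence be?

F5 Eb5 F5

The 3-note cells begin on B5, A5, G5 — each down a 2nd from the last.
So cell 4 is F5 Eb5 F5.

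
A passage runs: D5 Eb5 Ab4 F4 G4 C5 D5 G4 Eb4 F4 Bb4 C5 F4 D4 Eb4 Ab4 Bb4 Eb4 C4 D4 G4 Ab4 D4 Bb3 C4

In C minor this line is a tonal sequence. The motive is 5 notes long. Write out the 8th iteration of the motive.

Unit = 5 notes; the statements start on D5, C5, Bb4, Ab4, G4, moving down a 2nd each time.
Extending down a 2nd: F4 → Eb4 → D4.
Statement 8 starts on D4 and keeps the same diatonic contour: D4 Eb4 Ab3 F3 G3.

D4 Eb4 Ab3 F3 G3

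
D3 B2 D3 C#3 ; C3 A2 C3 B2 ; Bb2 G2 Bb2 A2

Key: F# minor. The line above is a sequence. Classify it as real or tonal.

Each cell has the same semitone pattern (-3, 3, -1) — intervals are preserved exactly.
And C3 lies outside F# minor, so the sequence is real rather than tonal.

real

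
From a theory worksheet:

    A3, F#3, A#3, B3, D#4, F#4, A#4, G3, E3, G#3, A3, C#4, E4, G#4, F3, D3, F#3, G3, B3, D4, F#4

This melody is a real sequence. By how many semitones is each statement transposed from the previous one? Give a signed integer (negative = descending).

Unit = 7 notes; the statements start on A3, G3, F3, moving down a 2nd each time.
A3→G3 is 55 − 57 = -2 semitones.

-2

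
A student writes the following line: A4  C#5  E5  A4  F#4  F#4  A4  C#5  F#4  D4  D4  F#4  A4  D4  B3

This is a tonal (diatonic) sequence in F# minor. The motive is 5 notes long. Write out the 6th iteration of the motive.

E3 G#3 B3 E3 C#3

Unit = 5 notes; the statements start on A4, F#4, D4, moving down a 3rd each time.
Carrying on: B3 → G#3 → E3.
From E3 the diatonic shape gives E3 G#3 B3 E3 C#3.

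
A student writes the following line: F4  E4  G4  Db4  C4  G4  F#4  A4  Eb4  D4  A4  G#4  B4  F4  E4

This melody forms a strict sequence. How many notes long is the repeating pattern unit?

5

There are 15 notes; a 5-note unit gives 3 cells:
F4 E4 G4 Db4 C4 | G4 F#4 A4 Eb4 D4 | A4 G#4 B4 F4 E4
Every group is a transposition up a 2nd of the one before; no shorter unit works.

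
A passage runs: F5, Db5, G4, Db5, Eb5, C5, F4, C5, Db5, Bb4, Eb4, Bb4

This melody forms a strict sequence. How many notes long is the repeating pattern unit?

4

12 notes total. Splitting into 3 groups of 4:
F5 Db5 G4 Db5 | Eb5 C5 F4 C5 | Db5 Bb4 Eb4 Bb4
Each cell is the previous one down a 2nd — so the unit is 4 notes.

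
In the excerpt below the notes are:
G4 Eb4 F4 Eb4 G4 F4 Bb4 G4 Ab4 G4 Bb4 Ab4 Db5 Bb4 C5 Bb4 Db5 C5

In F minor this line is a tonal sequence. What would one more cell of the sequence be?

F5 Db5 Eb5 Db5 F5 Eb5

Taking 6-note groups, the heads are G4, Bb4, Db5: the pattern moves up a 3rd.
Statement 4 starts on F5 and keeps the same diatonic contour: F5 Db5 Eb5 Db5 F5 Eb5.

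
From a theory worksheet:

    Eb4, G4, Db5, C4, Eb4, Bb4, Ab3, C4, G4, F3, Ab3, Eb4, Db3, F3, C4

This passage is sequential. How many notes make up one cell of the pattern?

3

There are 15 notes; a 3-note unit gives 5 cells:
Eb4 G4 Db5 | C4 Eb4 Bb4 | Ab3 C4 G4 | F3 Ab3 Eb4 | Db3 F3 C4
That's a consistent down a 3rd shift per cell, and no other grouping gives one.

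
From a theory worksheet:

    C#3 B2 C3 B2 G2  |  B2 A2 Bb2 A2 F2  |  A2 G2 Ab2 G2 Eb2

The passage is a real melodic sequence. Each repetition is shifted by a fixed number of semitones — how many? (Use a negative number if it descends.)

-2

Unit = 5 notes; the statements start on C#3, B2, A2, moving down a 2nd each time.
C#3 to B2 spans -2 semitones.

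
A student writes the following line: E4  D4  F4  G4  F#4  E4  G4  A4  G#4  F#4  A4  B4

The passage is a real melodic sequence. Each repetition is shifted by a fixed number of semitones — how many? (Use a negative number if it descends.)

Taking 4-note groups, the heads are E4, F#4, G#4: the pattern moves up a 2nd.
Counting half-steps from E4 to F#4: 2.

2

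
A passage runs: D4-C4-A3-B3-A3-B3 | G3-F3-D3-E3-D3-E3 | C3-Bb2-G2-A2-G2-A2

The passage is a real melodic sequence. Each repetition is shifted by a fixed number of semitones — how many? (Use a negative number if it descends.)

-7

The 6-note cells begin on D4, G3, C3 — each down a 5th from the last.
D4 to G3 spans -7 semitones.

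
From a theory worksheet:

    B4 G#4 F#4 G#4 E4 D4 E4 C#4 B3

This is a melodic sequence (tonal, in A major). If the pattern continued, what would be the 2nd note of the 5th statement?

With 3-note cells, note 2 of each statement runs G#4, E4, C#4.
Carrying that down a 3rd forward: A3 → F#3.

F#3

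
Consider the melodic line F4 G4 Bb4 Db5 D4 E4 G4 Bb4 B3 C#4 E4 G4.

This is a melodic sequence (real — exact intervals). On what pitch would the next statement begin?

Taking 4-note groups, the heads are F4, D4, B3: the pattern moves down a 3rd.
The next head, down a 3rd from B3, is G#3.

G#3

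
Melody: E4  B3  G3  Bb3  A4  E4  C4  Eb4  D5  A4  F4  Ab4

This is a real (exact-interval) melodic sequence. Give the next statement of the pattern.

The 4-note cells begin on E4, A4, D5 — each up a 4th from the last.
From G5 the exact shape gives G5 D5 Bb4 Db5.

G5 D5 Bb4 Db5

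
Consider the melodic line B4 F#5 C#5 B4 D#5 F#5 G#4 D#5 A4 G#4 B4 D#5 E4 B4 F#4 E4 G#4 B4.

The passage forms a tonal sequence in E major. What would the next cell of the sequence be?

Unit = 6 notes; the statements start on B4, G#4, E4, moving down a 3rd each time.
So cell 4 is C#4 G#4 D#4 C#4 E4 G#4.

C#4 G#4 D#4 C#4 E4 G#4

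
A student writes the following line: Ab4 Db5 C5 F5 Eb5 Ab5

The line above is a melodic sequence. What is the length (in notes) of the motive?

2

There are 6 notes; a 2-note unit gives 3 cells:
Ab4 Db5 | C5 F5 | Eb5 Ab5
Every group is a transposition up a 3rd of the one before; no shorter unit works.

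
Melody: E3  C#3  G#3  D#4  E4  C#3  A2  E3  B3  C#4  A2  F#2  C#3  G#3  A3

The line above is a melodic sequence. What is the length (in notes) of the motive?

15 notes total. Splitting into 3 groups of 5:
E3 C#3 G#3 D#4 E4 | C#3 A2 E3 B3 C#4 | A2 F#2 C#3 G#3 A3
Each cell is the previous one down a 3rd — so the unit is 5 notes.

5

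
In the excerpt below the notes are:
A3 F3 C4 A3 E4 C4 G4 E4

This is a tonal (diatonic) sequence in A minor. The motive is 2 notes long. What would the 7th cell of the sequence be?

F5 D5

The 2-note cells begin on A3, C4, E4, G4 — each up a 3rd from the last.
Extending up a 3rd: B4 → D5 → F5.
From F5 the diatonic shape gives F5 D5.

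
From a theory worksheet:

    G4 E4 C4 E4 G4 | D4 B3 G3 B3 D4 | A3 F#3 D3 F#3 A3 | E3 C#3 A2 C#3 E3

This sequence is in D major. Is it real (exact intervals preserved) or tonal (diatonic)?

Each cell has the same semitone pattern (-3, -4, 4, 3) — intervals are preserved exactly.
And C4 lies outside D major, so the sequence is real rather than tonal.

real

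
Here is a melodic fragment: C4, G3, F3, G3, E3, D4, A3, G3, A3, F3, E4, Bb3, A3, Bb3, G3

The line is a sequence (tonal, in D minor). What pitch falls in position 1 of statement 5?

With 5-note cells, note 1 of each statement runs C4, D4, E4.
Each moves up a 2nd. Continuing: F4 → G4.

G4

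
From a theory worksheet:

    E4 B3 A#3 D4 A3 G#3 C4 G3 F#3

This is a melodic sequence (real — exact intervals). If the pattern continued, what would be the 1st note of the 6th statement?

The unit is 3 notes. Position-1 pitches of the 3 shown cells: E4, D4, C4.
Carrying that down a 2nd forward: Bb3 → Ab3 → Gb3.

Gb3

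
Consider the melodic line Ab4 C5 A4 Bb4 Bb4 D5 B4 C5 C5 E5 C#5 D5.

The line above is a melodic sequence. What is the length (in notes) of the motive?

4

There are 12 notes; a 4-note unit gives 3 cells:
Ab4 C5 A4 Bb4 | Bb4 D5 B4 C5 | C5 E5 C#5 D5
Every group is a transposition up a 2nd of the one before; no shorter unit works.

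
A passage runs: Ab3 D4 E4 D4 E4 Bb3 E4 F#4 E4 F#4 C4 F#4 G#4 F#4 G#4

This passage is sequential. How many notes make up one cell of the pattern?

There are 15 notes; a 5-note unit gives 3 cells:
Ab3 D4 E4 D4 E4 | Bb3 E4 F#4 E4 F#4 | C4 F#4 G#4 F#4 G#4
Every group is a transposition up a 2nd of the one before; no shorter unit works.

5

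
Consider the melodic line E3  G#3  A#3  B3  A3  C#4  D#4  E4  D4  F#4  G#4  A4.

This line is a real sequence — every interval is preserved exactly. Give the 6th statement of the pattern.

Unit = 4 notes; the statements start on E3, A3, D4, moving up a 4th each time.
Continuing the starts: G4 → C5 → F5.
From F5 the exact shape gives F5 A5 B5 C6.

F5 A5 B5 C6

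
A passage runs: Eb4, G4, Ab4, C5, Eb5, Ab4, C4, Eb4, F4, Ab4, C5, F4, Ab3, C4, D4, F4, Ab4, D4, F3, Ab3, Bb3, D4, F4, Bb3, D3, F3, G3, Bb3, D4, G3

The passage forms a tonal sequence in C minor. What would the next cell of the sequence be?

The 6-note cells begin on Eb4, C4, Ab3, F3, D3 — each down a 3rd from the last.
So cell 6 is Bb2 D3 Eb3 G3 Bb3 Eb3.

Bb2 D3 Eb3 G3 Bb3 Eb3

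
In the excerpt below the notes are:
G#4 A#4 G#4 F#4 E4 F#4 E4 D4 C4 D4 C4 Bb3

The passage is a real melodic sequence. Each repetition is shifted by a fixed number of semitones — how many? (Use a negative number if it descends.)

With a 4-note motive the entries are G#4, E4, C4, each down a 3rd from the previous.
Counting half-steps from G#4 to E4: -4.

-4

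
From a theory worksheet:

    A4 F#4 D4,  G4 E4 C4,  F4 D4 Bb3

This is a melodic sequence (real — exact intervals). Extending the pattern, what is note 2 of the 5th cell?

With 3-note cells, note 2 of each statement runs F#4, E4, D4.
Extending down a 2nd: C4 → Bb3.

Bb3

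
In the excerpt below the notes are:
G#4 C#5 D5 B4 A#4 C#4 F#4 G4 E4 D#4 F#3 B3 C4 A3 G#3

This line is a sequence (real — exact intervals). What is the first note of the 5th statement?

E2

The 5-note cells begin on G#4, C#4, F#3 — each down a 5th from the last.
Continuing: B2 → E2. Statement 5 starts on E2.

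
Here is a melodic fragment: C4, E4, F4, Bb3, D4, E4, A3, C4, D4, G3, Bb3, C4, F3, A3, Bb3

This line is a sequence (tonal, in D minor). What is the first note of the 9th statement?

Unit = 3 notes; the statements start on C4, Bb3, A3, G3, F3, moving down a 2nd each time.
Extending the heads down a 2nd: E3 → D3 → C3 → Bb2.

Bb2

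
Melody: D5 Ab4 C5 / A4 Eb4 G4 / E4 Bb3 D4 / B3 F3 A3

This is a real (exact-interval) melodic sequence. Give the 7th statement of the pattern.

Unit = 3 notes; the statements start on D5, A4, E4, B3, moving down a 4th each time.
Extending down a 4th: F#3 → C#3 → G#2.
From G#2 the exact shape gives G#2 D2 F#2.

G#2 D2 F#2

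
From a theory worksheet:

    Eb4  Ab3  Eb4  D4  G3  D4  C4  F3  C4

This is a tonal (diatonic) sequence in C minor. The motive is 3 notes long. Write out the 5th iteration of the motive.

Ab3 D3 Ab3

The 3-note cells begin on Eb4, D4, C4 — each down a 2nd from the last.
Extending down a 2nd: Bb3 → Ab3.
Statement 5 starts on Ab3 and keeps the same diatonic contour: Ab3 D3 Ab3.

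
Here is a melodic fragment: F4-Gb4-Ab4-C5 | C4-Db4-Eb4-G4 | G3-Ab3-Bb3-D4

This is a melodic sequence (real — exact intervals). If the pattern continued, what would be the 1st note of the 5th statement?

The unit is 4 notes. Position-1 pitches of the 3 shown cells: F4, C4, G3.
Carrying that down a 4th forward: D3 → A2.

A2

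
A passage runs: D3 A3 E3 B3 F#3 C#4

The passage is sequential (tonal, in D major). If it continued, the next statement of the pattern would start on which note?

G3

Taking 2-note groups, the heads are D3, E3, F#3: the pattern moves up a 2nd.
The next head, up a 2nd from F#3, is G3.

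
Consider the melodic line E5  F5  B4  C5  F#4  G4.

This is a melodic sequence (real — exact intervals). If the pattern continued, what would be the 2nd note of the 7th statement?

B2

The unit is 2 notes. Position-2 pitches of the 3 shown cells: F5, C5, G4.
Extending down a 4th: D4 → A3 → E3 → B2.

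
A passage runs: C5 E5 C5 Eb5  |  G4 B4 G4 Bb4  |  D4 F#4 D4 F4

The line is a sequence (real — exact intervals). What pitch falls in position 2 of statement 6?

Grouping in 4s, the 2nd note of each cell is E5, B4, F#4.
Extending down a 4th: C#4 → G#3 → D#3.

D#3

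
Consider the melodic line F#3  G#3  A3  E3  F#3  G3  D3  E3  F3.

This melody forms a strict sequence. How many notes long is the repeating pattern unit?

There are 9 notes; a 3-note unit gives 3 cells:
F#3 G#3 A3 | E3 F#3 G3 | D3 E3 F3
That's a consistent down a 2nd shift per cell, and no other grouping gives one.

3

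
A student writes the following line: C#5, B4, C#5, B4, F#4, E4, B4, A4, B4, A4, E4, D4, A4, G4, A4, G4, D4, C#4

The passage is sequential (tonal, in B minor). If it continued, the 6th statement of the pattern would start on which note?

E4

Taking 6-note groups, the heads are C#5, B4, A4: the pattern moves down a 2nd.
Continuing: G4 → F#4 → E4. Statement 6 starts on E4.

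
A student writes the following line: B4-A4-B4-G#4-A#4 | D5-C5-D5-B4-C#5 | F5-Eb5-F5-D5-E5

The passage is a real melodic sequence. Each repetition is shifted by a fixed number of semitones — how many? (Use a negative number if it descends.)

3

The 5-note cells begin on B4, D5, F5 — each up a 3rd from the last.
B4→D5 is 74 − 71 = 3 semitones.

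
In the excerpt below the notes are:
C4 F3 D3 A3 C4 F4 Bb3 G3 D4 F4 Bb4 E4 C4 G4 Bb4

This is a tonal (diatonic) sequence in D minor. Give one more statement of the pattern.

E5 A4 F4 C5 E5

The 5-note cells begin on C4, F4, Bb4 — each up a 4th from the last.
So cell 4 is E5 A4 F4 C5 E5.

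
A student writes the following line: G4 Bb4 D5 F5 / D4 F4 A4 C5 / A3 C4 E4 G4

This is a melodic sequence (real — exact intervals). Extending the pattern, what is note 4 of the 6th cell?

The unit is 4 notes. Position-4 pitches of the 3 shown cells: F5, C5, G4.
Extending down a 4th: D4 → A3 → E3.

E3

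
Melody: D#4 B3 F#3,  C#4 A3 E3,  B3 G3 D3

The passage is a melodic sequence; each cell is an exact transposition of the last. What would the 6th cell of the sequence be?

Taking 3-note groups, the heads are D#4, C#4, B3: the pattern moves down a 2nd.
Extending down a 2nd: A3 → G3 → F3.
So cell 6 is F3 Db3 Ab2.

F3 Db3 Ab2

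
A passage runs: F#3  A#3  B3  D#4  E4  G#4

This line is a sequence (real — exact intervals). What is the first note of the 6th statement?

G5

Unit = 2 notes; the statements start on F#3, B3, E4, moving up a 4th each time.
Continuing: A4 → D5 → G5. Statement 6 starts on G5.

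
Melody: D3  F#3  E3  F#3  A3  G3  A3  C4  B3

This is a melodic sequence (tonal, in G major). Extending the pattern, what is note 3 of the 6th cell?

A4

Grouping in 3s, the 3rd note of each cell is E3, G3, B3.
Carrying that up a 3rd forward: D4 → F#4 → A4.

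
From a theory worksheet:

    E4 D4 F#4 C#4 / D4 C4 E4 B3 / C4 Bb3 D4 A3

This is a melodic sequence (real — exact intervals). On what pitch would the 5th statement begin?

Ab3

With a 4-note motive the entries are E4, D4, C4, each down a 2nd from the previous.
Extending the heads down a 2nd: Bb3 → Ab3.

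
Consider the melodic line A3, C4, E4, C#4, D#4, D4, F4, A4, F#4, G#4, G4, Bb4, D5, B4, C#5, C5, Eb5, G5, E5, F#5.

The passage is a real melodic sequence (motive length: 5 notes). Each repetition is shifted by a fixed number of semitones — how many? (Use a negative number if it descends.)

5

With a 5-note motive the entries are A3, D4, G4, C5, each up a 4th from the previous.
Counting half-steps from A3 to D4: 5.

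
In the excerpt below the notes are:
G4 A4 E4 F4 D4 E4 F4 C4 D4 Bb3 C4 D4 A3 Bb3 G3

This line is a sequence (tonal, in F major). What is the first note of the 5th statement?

With a 5-note motive the entries are G4, E4, C4, each down a 3rd from the previous.
Extending the heads down a 3rd: A3 → F3.

F3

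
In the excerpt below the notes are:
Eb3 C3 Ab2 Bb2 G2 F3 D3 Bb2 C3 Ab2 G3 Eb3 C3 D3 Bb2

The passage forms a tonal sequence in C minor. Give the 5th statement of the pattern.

Unit = 5 notes; the statements start on Eb3, F3, G3, moving up a 2nd each time.
Continuing the starts: Ab3 → Bb3.
Statement 5 starts on Bb3 and keeps the same diatonic contour: Bb3 G3 Eb3 F3 D3.

Bb3 G3 Eb3 F3 D3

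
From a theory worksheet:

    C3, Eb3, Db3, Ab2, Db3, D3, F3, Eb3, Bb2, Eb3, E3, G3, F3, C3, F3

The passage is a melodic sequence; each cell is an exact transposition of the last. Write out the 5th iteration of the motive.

G#3 B3 A3 E3 A3

The 5-note cells begin on C3, D3, E3 — each up a 2nd from the last.
Extending up a 2nd: F#3 → G#3.
Statement 5 starts on G#3 and keeps the same exact contour: G#3 B3 A3 E3 A3.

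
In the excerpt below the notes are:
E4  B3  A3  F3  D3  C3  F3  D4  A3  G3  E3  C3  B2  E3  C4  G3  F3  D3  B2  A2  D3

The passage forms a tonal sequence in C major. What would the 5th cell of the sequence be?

A3 E3 D3 B2 G2 F2 B2

Taking 7-note groups, the heads are E4, D4, C4: the pattern moves down a 2nd.
Continuing the starts: B3 → A3.
From A3 the diatonic shape gives A3 E3 D3 B2 G2 F2 B2.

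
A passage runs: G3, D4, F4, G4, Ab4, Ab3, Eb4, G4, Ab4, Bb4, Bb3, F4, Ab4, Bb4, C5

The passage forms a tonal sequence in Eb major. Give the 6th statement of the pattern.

Eb4 Bb4 D5 Eb5 F5

The 5-note cells begin on G3, Ab3, Bb3 — each up a 2nd from the last.
Continuing the starts: C4 → D4 → Eb4.
So cell 6 is Eb4 Bb4 D5 Eb5 F5.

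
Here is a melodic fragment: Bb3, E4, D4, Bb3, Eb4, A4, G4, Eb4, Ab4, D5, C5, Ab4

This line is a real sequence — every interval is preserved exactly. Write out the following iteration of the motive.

With a 4-note motive the entries are Bb3, Eb4, Ab4, each up a 4th from the previous.
Statement 4 starts on Db5 and keeps the same exact contour: Db5 G5 F5 Db5.

Db5 G5 F5 Db5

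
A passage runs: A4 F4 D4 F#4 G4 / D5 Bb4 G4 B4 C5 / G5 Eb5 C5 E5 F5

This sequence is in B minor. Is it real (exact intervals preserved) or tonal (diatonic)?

Each cell has the same semitone pattern (-4, -3, 4, 1) — intervals are preserved exactly.
And F4 lies outside B minor, so the sequence is real rather than tonal.

real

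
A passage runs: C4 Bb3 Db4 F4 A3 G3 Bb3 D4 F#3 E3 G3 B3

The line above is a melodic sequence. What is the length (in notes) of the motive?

4

12 notes total. Splitting into 3 groups of 4:
C4 Bb3 Db4 F4 | A3 G3 Bb3 D4 | F#3 E3 G3 B3
Each cell is the previous one down a 3rd — so the unit is 4 notes.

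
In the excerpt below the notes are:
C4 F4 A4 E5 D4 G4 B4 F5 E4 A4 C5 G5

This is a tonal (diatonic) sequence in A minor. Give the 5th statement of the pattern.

The 4-note cells begin on C4, D4, E4 — each up a 2nd from the last.
Carrying on: F4 → G4.
So cell 5 is G4 C5 E5 B5.

G4 C5 E5 B5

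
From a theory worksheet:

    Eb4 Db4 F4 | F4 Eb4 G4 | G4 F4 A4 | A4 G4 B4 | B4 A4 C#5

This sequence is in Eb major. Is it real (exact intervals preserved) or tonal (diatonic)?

real

Each cell has the same semitone pattern (-2, 4) — intervals are preserved exactly.
And Db4 lies outside Eb major, so the sequence is real rather than tonal.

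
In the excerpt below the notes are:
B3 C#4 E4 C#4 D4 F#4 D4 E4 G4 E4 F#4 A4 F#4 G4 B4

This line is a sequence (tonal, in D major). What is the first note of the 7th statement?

A4

Taking 3-note groups, the heads are B3, C#4, D4, E4, F#4: the pattern moves up a 2nd.
Extending the heads up a 2nd: G4 → A4.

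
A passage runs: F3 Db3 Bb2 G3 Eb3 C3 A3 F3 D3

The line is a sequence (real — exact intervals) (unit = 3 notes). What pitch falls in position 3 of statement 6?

With 3-note cells, note 3 of each statement runs Bb2, C3, D3.
Carrying that up a 2nd forward: E3 → F#3 → G#3.

G#3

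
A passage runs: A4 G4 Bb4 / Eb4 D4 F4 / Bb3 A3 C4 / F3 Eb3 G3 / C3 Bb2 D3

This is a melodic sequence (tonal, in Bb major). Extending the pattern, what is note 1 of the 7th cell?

Grouping in 3s, the 1st note of each cell is A4, Eb4, Bb3, F3, C3.
Each moves down a 4th. Continuing: G2 → D2.

D2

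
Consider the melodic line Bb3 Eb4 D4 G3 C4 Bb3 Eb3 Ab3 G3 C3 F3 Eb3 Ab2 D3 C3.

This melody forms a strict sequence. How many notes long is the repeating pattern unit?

3

15 notes total. Splitting into 5 groups of 3:
Bb3 Eb4 D4 | G3 C4 Bb3 | Eb3 Ab3 G3 | C3 F3 Eb3 | Ab2 D3 C3
That's a consistent down a 3rd shift per cell, and no other grouping gives one.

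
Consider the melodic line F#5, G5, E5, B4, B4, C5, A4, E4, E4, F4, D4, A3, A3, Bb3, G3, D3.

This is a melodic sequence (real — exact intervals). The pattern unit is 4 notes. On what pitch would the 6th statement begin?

G2

Unit = 4 notes; the statements start on F#5, B4, E4, A3, moving down a 5th each time.
Extending the heads down a 5th: D3 → G2.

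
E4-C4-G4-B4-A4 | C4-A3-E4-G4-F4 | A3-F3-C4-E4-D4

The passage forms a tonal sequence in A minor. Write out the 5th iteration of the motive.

D3 B2 F3 A3 G3

Taking 5-note groups, the heads are E4, C4, A3: the pattern moves down a 3rd.
Carrying on: F3 → D3.
Statement 5 starts on D3 and keeps the same diatonic contour: D3 B2 F3 A3 G3.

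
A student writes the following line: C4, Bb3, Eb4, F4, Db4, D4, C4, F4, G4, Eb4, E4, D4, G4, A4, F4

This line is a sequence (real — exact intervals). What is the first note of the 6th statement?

The 5-note cells begin on C4, D4, E4 — each up a 2nd from the last.
Continuing: F#4 → G#4 → A#4. Statement 6 starts on A#4.

A#4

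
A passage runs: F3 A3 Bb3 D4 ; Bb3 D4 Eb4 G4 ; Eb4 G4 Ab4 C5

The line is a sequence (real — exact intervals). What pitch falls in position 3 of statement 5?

The unit is 4 notes. Position-3 pitches of the 3 shown cells: Bb3, Eb4, Ab4.
Extending up a 4th: Db5 → Gb5.

Gb5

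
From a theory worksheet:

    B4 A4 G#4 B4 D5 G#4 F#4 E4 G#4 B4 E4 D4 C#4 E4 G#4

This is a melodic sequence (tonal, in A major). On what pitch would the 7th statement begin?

Taking 5-note groups, the heads are B4, G#4, E4: the pattern moves down a 3rd.
Extending the heads down a 3rd: C#4 → A3 → F#3 → D3.

D3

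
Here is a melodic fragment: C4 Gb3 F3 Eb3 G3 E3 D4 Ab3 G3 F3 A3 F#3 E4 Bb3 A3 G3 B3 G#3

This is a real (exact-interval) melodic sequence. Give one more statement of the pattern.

With a 6-note motive the entries are C4, D4, E4, each up a 2nd from the previous.
From F#4 the exact shape gives F#4 C4 B3 A3 C#4 A#3.

F#4 C4 B3 A3 C#4 A#3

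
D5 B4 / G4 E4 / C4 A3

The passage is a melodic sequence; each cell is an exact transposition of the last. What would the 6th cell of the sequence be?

Eb2 C2

With a 2-note motive the entries are D5, G4, C4, each down a 5th from the previous.
Extending down a 5th: F3 → Bb2 → Eb2.
So cell 6 is Eb2 C2.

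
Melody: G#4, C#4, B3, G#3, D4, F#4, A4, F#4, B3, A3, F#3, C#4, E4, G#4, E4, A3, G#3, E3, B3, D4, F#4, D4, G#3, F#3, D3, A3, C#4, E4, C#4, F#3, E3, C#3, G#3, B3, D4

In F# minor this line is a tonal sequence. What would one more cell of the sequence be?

B3 E3 D3 B2 F#3 A3 C#4

Taking 7-note groups, the heads are G#4, F#4, E4, D4, C#4: the pattern moves down a 2nd.
Statement 6 starts on B3 and keeps the same diatonic contour: B3 E3 D3 B2 F#3 A3 C#4.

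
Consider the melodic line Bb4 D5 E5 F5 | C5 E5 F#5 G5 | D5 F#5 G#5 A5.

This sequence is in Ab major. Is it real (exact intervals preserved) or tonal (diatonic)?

Each cell has the same semitone pattern (4, 2, 1) — intervals are preserved exactly.
And D5 lies outside Ab major, so the sequence is real rather than tonal.

real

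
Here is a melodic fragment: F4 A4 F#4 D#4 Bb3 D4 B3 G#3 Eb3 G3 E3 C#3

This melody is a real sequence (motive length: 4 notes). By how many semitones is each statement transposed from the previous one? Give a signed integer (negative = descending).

With a 4-note motive the entries are F4, Bb3, Eb3, each down a 5th from the previous.
Counting half-steps from F4 to Bb3: -7.

-7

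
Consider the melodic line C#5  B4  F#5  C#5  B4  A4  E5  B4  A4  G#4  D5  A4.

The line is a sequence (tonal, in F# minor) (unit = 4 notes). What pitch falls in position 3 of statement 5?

Grouping in 4s, the 3rd note of each cell is F#5, E5, D5.
Each moves down a 2nd. Continuing: C#5 → B4.

B4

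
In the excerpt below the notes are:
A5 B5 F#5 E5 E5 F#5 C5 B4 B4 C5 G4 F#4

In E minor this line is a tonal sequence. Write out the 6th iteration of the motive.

G3 A3 E3 D3

Taking 4-note groups, the heads are A5, E5, B4: the pattern moves down a 4th.
Continuing the starts: F#4 → C4 → G3.
So cell 6 is G3 A3 E3 D3.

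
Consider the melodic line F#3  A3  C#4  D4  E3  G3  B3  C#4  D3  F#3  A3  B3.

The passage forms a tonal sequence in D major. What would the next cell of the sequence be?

C#3 E3 G3 A3

Taking 4-note groups, the heads are F#3, E3, D3: the pattern moves down a 2nd.
Statement 4 starts on C#3 and keeps the same diatonic contour: C#3 E3 G3 A3.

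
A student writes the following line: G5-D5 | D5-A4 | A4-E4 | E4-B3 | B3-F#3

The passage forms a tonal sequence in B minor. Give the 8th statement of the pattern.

Unit = 2 notes; the statements start on G5, D5, A4, E4, B3, moving down a 4th each time.
Extending down a 4th: F#3 → C#3 → G2.
From G2 the diatonic shape gives G2 D2.

G2 D2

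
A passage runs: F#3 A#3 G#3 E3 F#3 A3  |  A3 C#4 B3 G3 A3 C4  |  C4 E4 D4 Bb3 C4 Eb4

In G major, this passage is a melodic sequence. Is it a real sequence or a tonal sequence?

real

Each cell has the same semitone pattern (4, -2, -4, 2, 3) — intervals are preserved exactly.
And A#3 lies outside G major, so the sequence is real rather than tonal.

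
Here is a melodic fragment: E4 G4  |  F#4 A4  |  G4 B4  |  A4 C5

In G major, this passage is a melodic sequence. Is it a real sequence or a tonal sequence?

Every note is diatonic to G major.
Cell 1 has +3 semitones from note 1 to 2, but cell 3 has +4 — the interval quality changes while the contour stays the same, which is the hallmark of a tonal sequence.

tonal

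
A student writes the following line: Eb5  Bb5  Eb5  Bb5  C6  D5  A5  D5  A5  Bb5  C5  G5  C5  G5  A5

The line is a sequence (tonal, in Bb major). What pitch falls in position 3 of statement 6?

Grouping in 5s, the 3rd note of each cell is Eb5, D5, C5.
Extending down a 2nd: Bb4 → A4 → G4.

G4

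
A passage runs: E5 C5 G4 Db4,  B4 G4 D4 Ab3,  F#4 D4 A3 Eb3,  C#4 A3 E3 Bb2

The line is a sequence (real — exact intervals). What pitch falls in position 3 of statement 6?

F#2

With 4-note cells, note 3 of each statement runs G4, D4, A3, E3.
Extending down a 4th: B2 → F#2.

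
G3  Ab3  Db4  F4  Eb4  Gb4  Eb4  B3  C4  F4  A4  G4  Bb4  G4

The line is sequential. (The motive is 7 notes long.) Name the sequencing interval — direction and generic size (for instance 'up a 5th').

With a 7-note motive the entries are G3, B3, each up a 3rd from the previous.
From G3 to B3: up a 3rd.

up a 3rd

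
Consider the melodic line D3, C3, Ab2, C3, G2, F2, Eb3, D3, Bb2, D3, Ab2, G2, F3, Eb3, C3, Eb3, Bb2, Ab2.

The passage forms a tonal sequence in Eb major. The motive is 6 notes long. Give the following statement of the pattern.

G3 F3 D3 F3 C3 Bb2

The 6-note cells begin on D3, Eb3, F3 — each up a 2nd from the last.
Statement 4 starts on G3 and keeps the same diatonic contour: G3 F3 D3 F3 C3 Bb2.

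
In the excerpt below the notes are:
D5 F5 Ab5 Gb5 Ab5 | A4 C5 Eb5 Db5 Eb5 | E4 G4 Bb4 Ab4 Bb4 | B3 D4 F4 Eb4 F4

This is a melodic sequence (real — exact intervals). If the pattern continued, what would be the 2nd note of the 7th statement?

With 5-note cells, note 2 of each statement runs F5, C5, G4, D4.
Each moves down a 4th. Continuing: A3 → E3 → B2.

B2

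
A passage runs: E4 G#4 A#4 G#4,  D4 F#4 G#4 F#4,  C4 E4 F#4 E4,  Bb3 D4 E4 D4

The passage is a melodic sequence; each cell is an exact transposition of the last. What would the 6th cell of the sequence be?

Unit = 4 notes; the statements start on E4, D4, C4, Bb3, moving down a 2nd each time.
Continuing the starts: Ab3 → Gb3.
So cell 6 is Gb3 Bb3 C4 Bb3.

Gb3 Bb3 C4 Bb3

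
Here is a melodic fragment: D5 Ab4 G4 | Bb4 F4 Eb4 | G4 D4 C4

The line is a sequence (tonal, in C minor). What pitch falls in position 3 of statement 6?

D3

Grouping in 3s, the 3rd note of each cell is G4, Eb4, C4.
Extending down a 3rd: Ab3 → F3 → D3.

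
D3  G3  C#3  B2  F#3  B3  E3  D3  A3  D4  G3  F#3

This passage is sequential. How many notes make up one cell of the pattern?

4

Try groups of 4 (3 cells in 12 notes):
D3 G3 C#3 B2 | F#3 B3 E3 D3 | A3 D4 G3 F#3
Every group is a transposition up a 3rd of the one before; no shorter unit works.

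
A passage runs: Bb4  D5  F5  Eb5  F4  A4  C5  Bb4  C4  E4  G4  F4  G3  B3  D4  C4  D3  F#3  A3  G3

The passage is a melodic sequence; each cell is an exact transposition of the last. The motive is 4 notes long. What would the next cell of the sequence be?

A2 C#3 E3 D3

With a 4-note motive the entries are Bb4, F4, C4, G3, D3, each down a 4th from the previous.
So cell 6 is A2 C#3 E3 D3.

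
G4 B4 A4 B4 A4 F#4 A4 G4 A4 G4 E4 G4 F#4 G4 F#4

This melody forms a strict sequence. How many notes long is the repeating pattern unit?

There are 15 notes; a 5-note unit gives 3 cells:
G4 B4 A4 B4 A4 | F#4 A4 G4 A4 G4 | E4 G4 F#4 G4 F#4
Each cell is the previous one down a 2nd — so the unit is 5 notes.

5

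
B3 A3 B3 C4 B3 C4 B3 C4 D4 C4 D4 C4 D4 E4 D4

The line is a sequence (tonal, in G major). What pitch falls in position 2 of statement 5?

E4

Grouping in 5s, the 2nd note of each cell is A3, B3, C4.
Each moves up a 2nd. Continuing: D4 → E4.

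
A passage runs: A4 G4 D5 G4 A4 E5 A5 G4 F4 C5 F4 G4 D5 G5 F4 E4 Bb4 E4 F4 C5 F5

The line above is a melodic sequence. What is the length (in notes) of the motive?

There are 21 notes; a 7-note unit gives 3 cells:
A4 G4 D5 G4 A4 E5 A5 | G4 F4 C5 F4 G4 D5 G5 | F4 E4 Bb4 E4 F4 C5 F5
Every group is a transposition down a 2nd of the one before; no shorter unit works.

7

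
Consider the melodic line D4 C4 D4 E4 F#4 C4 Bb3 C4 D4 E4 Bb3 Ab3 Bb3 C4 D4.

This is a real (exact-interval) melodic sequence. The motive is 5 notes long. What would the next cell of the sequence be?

With a 5-note motive the entries are D4, C4, Bb3, each down a 2nd from the previous.
Statement 4 starts on Ab3 and keeps the same exact contour: Ab3 Gb3 Ab3 Bb3 C4.

Ab3 Gb3 Ab3 Bb3 C4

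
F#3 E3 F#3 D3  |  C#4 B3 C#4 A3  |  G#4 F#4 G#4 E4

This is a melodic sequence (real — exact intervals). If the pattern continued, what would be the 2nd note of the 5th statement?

G#5

The unit is 4 notes. Position-2 pitches of the 3 shown cells: E3, B3, F#4.
Extending up a 5th: C#5 → G#5.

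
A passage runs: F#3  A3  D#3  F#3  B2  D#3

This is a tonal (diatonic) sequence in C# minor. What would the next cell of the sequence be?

With a 2-note motive the entries are F#3, D#3, B2, each down a 3rd from the previous.
So cell 4 is G#2 B2.

G#2 B2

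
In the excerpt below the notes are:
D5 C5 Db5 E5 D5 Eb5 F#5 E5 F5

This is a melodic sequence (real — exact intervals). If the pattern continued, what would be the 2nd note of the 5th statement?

The unit is 3 notes. Position-2 pitches of the 3 shown cells: C5, D5, E5.
Each moves up a 2nd. Continuing: F#5 → G#5.

G#5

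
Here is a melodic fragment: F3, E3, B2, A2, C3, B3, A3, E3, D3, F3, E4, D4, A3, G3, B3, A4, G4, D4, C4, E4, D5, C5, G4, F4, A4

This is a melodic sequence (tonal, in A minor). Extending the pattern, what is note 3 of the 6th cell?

C5

With 5-note cells, note 3 of each statement runs B2, E3, A3, D4, G4.
One more up a 4th gives C5.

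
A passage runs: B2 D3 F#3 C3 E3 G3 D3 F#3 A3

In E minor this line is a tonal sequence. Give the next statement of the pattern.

Taking 3-note groups, the heads are B2, C3, D3: the pattern moves up a 2nd.
Statement 4 starts on E3 and keeps the same diatonic contour: E3 G3 B3.

E3 G3 B3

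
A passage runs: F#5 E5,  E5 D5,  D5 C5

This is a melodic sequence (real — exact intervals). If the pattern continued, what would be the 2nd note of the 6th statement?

Grouping in 2s, the 2nd note of each cell is E5, D5, C5.
Each moves down a 2nd. Continuing: Bb4 → Ab4 → Gb4.

Gb4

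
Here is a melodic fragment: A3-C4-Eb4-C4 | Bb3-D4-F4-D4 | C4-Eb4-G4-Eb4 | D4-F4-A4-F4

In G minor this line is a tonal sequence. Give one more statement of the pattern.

With a 4-note motive the entries are A3, Bb3, C4, D4, each up a 2nd from the previous.
From Eb4 the diatonic shape gives Eb4 G4 Bb4 G4.

Eb4 G4 Bb4 G4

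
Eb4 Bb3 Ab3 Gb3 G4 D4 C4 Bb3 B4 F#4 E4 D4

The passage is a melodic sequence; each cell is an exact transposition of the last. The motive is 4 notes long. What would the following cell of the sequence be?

D#5 A#4 G#4 F#4

With a 4-note motive the entries are Eb4, G4, B4, each up a 3rd from the previous.
From D#5 the exact shape gives D#5 A#4 G#4 F#4.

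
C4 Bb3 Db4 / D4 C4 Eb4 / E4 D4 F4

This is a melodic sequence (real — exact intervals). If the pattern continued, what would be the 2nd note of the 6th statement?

G#4

Grouping in 3s, the 2nd note of each cell is Bb3, C4, D4.
Extending up a 2nd: E4 → F#4 → G#4.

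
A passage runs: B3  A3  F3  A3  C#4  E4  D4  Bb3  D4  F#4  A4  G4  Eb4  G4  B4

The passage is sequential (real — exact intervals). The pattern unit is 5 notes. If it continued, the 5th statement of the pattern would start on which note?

G5

With a 5-note motive the entries are B3, E4, A4, each up a 4th from the previous.
Extending the heads up a 4th: D5 → G5.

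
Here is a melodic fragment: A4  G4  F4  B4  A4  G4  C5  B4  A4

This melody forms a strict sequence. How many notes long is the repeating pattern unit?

There are 9 notes; a 3-note unit gives 3 cells:
A4 G4 F4 | B4 A4 G4 | C5 B4 A4
Each cell is the previous one up a 2nd — so the unit is 3 notes.

3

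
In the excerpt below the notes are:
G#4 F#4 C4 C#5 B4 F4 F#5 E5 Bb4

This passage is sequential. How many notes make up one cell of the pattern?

9 notes total. Splitting into 3 groups of 3:
G#4 F#4 C4 | C#5 B4 F4 | F#5 E5 Bb4
Each cell is the previous one up a 4th — so the unit is 3 notes.

3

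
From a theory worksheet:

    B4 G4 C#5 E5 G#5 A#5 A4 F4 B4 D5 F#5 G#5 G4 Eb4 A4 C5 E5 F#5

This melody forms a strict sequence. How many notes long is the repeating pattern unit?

Try groups of 6 (3 cells in 18 notes):
B4 G4 C#5 E5 G#5 A#5 | A4 F4 B4 D5 F#5 G#5 | G4 Eb4 A4 C5 E5 F#5
That's a consistent down a 2nd shift per cell, and no other grouping gives one.

6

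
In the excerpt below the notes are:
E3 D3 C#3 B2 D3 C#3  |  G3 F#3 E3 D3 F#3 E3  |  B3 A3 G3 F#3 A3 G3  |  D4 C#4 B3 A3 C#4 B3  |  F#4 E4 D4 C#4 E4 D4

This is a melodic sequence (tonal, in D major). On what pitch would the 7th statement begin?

C#5

Unit = 6 notes; the statements start on E3, G3, B3, D4, F#4, moving up a 3rd each time.
Continuing: A4 → C#5. Statement 7 starts on C#5.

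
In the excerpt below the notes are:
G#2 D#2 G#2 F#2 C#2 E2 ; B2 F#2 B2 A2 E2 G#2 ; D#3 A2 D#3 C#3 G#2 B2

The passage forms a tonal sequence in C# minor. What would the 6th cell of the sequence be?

With a 6-note motive the entries are G#2, B2, D#3, each up a 3rd from the previous.
Continuing the starts: F#3 → A3 → C#4.
Statement 6 starts on C#4 and keeps the same diatonic contour: C#4 G#3 C#4 B3 F#3 A3.

C#4 G#3 C#4 B3 F#3 A3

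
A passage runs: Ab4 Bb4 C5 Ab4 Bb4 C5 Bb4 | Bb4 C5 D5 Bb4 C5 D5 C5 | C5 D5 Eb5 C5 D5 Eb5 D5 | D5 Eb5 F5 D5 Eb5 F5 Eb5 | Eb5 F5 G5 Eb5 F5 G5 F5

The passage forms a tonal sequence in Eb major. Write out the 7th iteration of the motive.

Unit = 7 notes; the statements start on Ab4, Bb4, C5, D5, Eb5, moving up a 2nd each time.
Continuing the starts: F5 → G5.
Statement 7 starts on G5 and keeps the same diatonic contour: G5 Ab5 Bb5 G5 Ab5 Bb5 Ab5.

G5 Ab5 Bb5 G5 Ab5 Bb5 Ab5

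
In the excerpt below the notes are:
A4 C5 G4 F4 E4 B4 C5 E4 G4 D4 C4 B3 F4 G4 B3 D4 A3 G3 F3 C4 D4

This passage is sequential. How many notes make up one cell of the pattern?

Try groups of 7 (3 cells in 21 notes):
A4 C5 G4 F4 E4 B4 C5 | E4 G4 D4 C4 B3 F4 G4 | B3 D4 A3 G3 F3 C4 D4
Each cell is the previous one down a 4th — so the unit is 7 notes.

7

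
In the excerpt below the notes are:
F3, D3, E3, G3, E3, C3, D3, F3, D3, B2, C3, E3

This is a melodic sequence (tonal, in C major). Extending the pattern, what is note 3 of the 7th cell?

F2

With 4-note cells, note 3 of each statement runs E3, D3, C3.
Extending down a 2nd: B2 → A2 → G2 → F2.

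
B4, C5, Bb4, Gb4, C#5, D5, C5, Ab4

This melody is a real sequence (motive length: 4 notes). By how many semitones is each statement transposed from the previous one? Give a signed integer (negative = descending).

2

With a 4-note motive the entries are B4, C#5, each up a 2nd from the previous.
B4 to C#5 spans +2 semitones.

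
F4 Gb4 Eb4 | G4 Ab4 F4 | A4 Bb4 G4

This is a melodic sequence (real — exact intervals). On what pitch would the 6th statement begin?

D#5

With a 3-note motive the entries are F4, G4, A4, each up a 2nd from the previous.
Extending the heads up a 2nd: B4 → C#5 → D#5.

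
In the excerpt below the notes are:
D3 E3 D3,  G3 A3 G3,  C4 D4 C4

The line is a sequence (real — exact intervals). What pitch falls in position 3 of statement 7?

Grouping in 3s, the 3rd note of each cell is D3, G3, C4.
Extending up a 4th: F4 → Bb4 → Eb5 → Ab5.

Ab5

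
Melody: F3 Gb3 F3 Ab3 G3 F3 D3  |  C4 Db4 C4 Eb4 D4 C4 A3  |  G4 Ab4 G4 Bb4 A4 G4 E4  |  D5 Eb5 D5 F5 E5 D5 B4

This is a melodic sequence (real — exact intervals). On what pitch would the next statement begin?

The 7-note cells begin on F3, C4, G4, D5 — each up a 5th from the last.
One more step up a 5th gives A5.

A5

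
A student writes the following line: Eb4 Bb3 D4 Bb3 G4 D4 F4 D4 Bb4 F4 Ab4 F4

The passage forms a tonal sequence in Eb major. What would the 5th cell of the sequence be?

Taking 4-note groups, the heads are Eb4, G4, Bb4: the pattern moves up a 3rd.
Extending up a 3rd: D5 → F5.
So cell 5 is F5 C5 Eb5 C5.

F5 C5 Eb5 C5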